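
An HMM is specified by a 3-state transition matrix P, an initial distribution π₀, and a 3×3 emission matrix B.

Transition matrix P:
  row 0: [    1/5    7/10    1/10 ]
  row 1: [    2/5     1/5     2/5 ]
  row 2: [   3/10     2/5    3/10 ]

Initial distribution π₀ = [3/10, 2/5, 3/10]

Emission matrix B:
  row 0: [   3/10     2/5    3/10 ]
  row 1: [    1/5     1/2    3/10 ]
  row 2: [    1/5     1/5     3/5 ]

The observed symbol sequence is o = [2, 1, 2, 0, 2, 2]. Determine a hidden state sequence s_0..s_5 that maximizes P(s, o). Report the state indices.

path = [2, 1, 2, 0, 1, 2]

t=0: δ = [9.000e-02, 1.200e-01, 1.800e-01]  (obs o_0=2)
t=1: δ = [2.160e-02, 3.600e-02, 1.080e-02]  ψ = [2, 2, 2]  (obs o_1=1)
t=2: δ = [4.320e-03, 4.536e-03, 8.640e-03]  ψ = [1, 0, 1]  (obs o_2=2)
t=3: δ = [7.776e-04, 6.912e-04, 5.184e-04]  ψ = [2, 2, 2]  (obs o_3=0)
t=4: δ = [8.294e-05, 1.633e-04, 1.659e-04]  ψ = [1, 0, 1]  (obs o_4=2)
t=5: δ = [1.960e-05, 1.991e-05, 3.919e-05]  ψ = [1, 2, 1]  (obs o_5=2)
backtrack: best end state = 2; path = [2, 1, 2, 0, 1, 2]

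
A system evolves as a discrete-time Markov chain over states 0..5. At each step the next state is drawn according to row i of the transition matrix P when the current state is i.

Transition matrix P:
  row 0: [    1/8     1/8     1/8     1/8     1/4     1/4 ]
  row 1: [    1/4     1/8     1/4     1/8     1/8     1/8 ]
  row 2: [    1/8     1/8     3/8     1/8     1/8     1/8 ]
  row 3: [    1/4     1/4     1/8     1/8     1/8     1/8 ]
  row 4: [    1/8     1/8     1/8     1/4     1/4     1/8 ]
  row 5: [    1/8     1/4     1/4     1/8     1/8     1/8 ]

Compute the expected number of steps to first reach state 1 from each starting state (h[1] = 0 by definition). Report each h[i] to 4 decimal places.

First-step conditioning: h[1] = 0; for i ≠ 1, h[i] = 1 + Σ_k P[i][k]·h[k].
  h[0] = 1 + 1/8·h[0] + 1/8·h[2] + 1/8·h[3] + 1/4·h[4] + 1/4·h[5]
  h[2] = 1 + 1/8·h[0] + 3/8·h[2] + 1/8·h[3] + 1/8·h[4] + 1/8·h[5]
  h[3] = 1 + 1/4·h[0] + 1/8·h[2] + 1/8·h[3] + 1/8·h[4] + 1/8·h[5]
  h[4] = 1 + 1/8·h[0] + 1/8·h[2] + 1/4·h[3] + 1/4·h[4] + 1/8·h[5]
  h[5] = 1 + 1/8·h[0] + 1/4·h[2] + 1/8·h[3] + 1/8·h[4] + 1/8·h[5]
Solving the 5×5 linear system over states ≠ 1 gives exactly h = [28096/4607, 0, 28608/4607, 24968/4607, 28088/4607, 25032/4607] (h[1] = 0 is the target).

h = [6.0985, 0.0000, 6.2097, 5.4196, 6.0968, 5.4335]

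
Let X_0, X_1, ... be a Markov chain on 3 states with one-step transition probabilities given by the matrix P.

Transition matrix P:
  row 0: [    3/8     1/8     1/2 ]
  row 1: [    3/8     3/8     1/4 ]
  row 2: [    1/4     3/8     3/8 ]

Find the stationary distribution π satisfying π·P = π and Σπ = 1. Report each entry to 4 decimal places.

π = [0.3276, 0.2931, 0.3793]

Balance equations π_j = Σ_i π_i·P[i][j]:
  π_0 = 3/8·π_0 + 3/8·π_1 + 1/4·π_2
  π_1 = 1/8·π_0 + 3/8·π_1 + 3/8·π_2
  normalize: π_0 + π_1 + π_2 = 1
Solving the linear system gives exactly π = [19/58, 17/58, 11/29].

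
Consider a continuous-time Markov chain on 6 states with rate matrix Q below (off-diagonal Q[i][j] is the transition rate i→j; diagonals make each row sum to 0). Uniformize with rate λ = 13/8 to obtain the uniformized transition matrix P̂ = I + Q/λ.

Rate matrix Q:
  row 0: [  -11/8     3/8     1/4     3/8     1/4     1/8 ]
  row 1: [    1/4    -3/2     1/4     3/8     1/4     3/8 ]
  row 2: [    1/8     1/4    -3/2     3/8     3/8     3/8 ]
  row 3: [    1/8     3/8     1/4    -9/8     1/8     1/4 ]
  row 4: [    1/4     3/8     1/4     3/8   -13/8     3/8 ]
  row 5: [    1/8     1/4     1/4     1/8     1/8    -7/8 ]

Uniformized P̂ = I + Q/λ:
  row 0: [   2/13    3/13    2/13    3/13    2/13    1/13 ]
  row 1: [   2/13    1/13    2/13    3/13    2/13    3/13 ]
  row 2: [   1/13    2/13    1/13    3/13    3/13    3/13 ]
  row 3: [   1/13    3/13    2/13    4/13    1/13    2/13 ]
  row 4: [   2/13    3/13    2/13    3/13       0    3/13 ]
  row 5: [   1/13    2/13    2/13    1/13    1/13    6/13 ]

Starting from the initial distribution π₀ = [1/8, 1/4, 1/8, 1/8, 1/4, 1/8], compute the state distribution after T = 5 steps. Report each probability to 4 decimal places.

t=0: π = [0.1250, 0.2500, 0.1250, 0.1250, 0.2500, 0.1250]
t=1: π = [0.1250, 0.1731, 0.1442, 0.2212, 0.1058, 0.2308]
t=2: π = [0.1080, 0.1753, 0.1428, 0.2123, 0.1139, 0.2478]
t=3: π = [0.1075, 0.1738, 0.1429, 0.2090, 0.1119, 0.2550]
t=4: π = [0.1072, 0.1734, 0.1429, 0.2076, 0.1119, 0.2570]
t=5: π = [0.1071, 0.1733, 0.1429, 0.2072, 0.1119, 0.2576]

π = [0.1071, 0.1733, 0.1429, 0.2072, 0.1119, 0.2576]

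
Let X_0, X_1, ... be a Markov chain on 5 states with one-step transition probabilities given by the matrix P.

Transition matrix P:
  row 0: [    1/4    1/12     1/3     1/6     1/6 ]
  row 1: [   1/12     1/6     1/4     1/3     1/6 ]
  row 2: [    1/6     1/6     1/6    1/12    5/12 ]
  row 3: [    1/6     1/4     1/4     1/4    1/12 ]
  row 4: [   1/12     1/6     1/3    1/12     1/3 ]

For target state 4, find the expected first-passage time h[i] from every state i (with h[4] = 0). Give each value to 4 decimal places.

h = [4.6141, 4.8056, 3.6000, 5.1606, 0.0000]

First-step conditioning: h[4] = 0; for i ≠ 4, h[i] = 1 + Σ_k P[i][k]·h[k].
  h[0] = 1 + 1/4·h[0] + 1/12·h[1] + 1/3·h[2] + 1/6·h[3]
  h[1] = 1 + 1/12·h[0] + 1/6·h[1] + 1/4·h[2] + 1/3·h[3]
  h[2] = 1 + 1/6·h[0] + 1/6·h[1] + 1/6·h[2] + 1/12·h[3]
  h[3] = 1 + 1/6·h[0] + 1/4·h[1] + 1/4·h[2] + 1/4·h[3]
Solving the 4×4 linear system over states ≠ 4 gives exactly h = [1638/355, 1706/355, 18/5, 1832/355, 0] (h[4] = 0 is the target).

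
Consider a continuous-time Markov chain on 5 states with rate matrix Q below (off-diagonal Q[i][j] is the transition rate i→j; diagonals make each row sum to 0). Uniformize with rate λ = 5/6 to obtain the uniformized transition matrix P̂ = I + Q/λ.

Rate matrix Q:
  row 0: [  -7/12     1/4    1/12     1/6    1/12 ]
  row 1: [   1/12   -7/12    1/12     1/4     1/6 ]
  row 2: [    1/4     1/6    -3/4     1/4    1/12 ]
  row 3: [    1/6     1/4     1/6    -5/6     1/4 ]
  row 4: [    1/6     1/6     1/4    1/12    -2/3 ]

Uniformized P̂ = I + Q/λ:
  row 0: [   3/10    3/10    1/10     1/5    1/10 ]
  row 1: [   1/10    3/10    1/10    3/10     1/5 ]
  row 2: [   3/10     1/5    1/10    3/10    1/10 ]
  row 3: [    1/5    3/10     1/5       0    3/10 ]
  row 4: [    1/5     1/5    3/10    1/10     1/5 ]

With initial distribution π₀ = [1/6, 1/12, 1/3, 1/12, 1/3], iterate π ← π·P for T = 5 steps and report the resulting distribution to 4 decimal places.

t=0: π = [0.1667, 0.0833, 0.3333, 0.0833, 0.3333]
t=1: π = [0.2417, 0.2333, 0.1750, 0.1917, 0.1583]
t=2: π = [0.2183, 0.2667, 0.1508, 0.1867, 0.1775]
t=3: π = [0.2103, 0.2672, 0.1542, 0.1867, 0.1818]
t=4: π = [0.2097, 0.2664, 0.1550, 0.1866, 0.1822]
t=5: π = [0.2098, 0.2663, 0.1551, 0.1866, 0.1822]

π = [0.2098, 0.2663, 0.1551, 0.1866, 0.1822]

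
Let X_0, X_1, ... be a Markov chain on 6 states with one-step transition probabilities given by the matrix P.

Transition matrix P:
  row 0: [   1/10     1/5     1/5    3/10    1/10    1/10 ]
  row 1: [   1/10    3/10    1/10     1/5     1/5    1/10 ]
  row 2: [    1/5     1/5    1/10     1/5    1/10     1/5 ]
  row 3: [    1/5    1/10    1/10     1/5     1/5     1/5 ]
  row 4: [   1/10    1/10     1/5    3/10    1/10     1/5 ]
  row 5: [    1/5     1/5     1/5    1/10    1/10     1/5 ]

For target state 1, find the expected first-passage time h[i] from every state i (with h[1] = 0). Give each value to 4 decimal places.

First-step conditioning: h[1] = 0; for i ≠ 1, h[i] = 1 + Σ_k P[i][k]·h[k].
  h[0] = 1 + 1/10·h[0] + 1/5·h[2] + 3/10·h[3] + 1/10·h[4] + 1/10·h[5]
  h[2] = 1 + 1/5·h[0] + 1/10·h[2] + 1/5·h[3] + 1/10·h[4] + 1/5·h[5]
  h[3] = 1 + 1/5·h[0] + 1/10·h[2] + 1/5·h[3] + 1/5·h[4] + 1/5·h[5]
  h[4] = 1 + 1/10·h[0] + 1/5·h[2] + 3/10·h[3] + 1/10·h[4] + 1/5·h[5]
  h[5] = 1 + 1/5·h[0] + 1/5·h[2] + 1/10·h[3] + 1/10·h[4] + 1/5·h[5]
Solving the 5×5 linear system over states ≠ 1 gives exactly h = [3340/551, 0, 9910/1653, 3670/551, 11000/1653, 9800/1653] (h[1] = 0 is the target).

h = [6.0617, 0.0000, 5.9952, 6.6606, 6.6546, 5.9286]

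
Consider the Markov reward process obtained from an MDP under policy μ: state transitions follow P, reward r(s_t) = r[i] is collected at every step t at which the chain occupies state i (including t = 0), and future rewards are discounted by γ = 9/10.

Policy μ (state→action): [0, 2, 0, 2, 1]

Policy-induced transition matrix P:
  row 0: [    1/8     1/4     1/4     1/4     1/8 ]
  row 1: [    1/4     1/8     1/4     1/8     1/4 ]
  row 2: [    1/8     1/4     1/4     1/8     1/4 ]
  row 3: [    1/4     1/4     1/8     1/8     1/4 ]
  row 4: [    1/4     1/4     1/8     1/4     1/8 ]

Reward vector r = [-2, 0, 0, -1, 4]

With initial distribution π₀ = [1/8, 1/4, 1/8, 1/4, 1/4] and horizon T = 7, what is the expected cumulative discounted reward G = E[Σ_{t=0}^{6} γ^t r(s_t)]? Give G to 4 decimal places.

t=0: π = [0.1250, 0.2500, 0.1250, 0.2500, 0.2500], E[r] = 0.5000, γ^t·E[r] = 0.500000, running G = 0.500000
t=1: π = [0.2188, 0.2188, 0.1875, 0.1719, 0.2031], E[r] = 0.2031, γ^t·E[r] = 0.182813, running G = 0.682813
t=2: π = [0.1992, 0.2227, 0.2031, 0.1777, 0.1973], E[r] = 0.2129, γ^t·E[r] = 0.172441, running G = 0.855254
t=3: π = [0.1997, 0.2222, 0.2031, 0.1746, 0.2004], E[r] = 0.2278, γ^t·E[r] = 0.166054, running G = 1.021308
t=4: π = [0.1996, 0.2222, 0.2031, 0.1750, 0.2000], E[r] = 0.2256, γ^t·E[r] = 0.148027, running G = 1.169335
t=5: π = [0.1997, 0.2222, 0.2031, 0.1750, 0.2000], E[r] = 0.2259, γ^t·E[r] = 0.133407, running G = 1.302742
t=6: π = [0.1997, 0.2222, 0.2031, 0.1750, 0.2000], E[r] = 0.2259, γ^t·E[r] = 0.120043, running G = 1.422785

G = 1.4228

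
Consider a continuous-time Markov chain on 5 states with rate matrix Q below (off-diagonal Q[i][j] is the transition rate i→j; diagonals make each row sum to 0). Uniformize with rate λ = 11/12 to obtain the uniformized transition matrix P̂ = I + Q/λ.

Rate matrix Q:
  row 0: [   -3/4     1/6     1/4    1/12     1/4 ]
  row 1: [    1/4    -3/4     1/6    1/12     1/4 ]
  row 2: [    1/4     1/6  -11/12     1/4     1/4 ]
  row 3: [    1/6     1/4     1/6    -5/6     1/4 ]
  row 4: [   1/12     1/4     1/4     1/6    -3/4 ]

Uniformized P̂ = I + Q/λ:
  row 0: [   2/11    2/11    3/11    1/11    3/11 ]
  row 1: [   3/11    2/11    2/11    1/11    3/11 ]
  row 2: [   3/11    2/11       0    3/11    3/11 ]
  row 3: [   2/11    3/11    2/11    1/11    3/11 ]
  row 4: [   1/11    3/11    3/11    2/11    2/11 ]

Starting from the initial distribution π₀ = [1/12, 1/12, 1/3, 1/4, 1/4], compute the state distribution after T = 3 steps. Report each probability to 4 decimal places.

π = [0.1968, 0.2174, 0.1867, 0.1491, 0.2500]

t=0: π = [0.0833, 0.0833, 0.3333, 0.2500, 0.2500]
t=1: π = [0.1970, 0.2273, 0.1515, 0.1742, 0.2500]
t=2: π = [0.1935, 0.2204, 0.1949, 0.1412, 0.2500]
t=3: π = [0.1968, 0.2174, 0.1867, 0.1491, 0.2500]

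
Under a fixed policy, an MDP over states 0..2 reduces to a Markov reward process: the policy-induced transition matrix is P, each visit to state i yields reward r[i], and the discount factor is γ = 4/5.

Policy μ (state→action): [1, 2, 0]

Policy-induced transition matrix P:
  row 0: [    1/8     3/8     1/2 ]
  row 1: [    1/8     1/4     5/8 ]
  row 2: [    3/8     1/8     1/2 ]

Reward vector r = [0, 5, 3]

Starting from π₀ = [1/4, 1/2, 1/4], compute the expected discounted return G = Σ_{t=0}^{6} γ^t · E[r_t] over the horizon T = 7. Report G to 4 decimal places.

G = 11.2933

t=0: π = [0.2500, 0.5000, 0.2500], E[r] = 3.2500, γ^t·E[r] = 3.250000, running G = 3.250000
t=1: π = [0.1875, 0.2500, 0.5625], E[r] = 2.9375, γ^t·E[r] = 2.350000, running G = 5.600000
t=2: π = [0.2656, 0.2031, 0.5313], E[r] = 2.6094, γ^t·E[r] = 1.670000, running G = 7.270000
t=3: π = [0.2578, 0.2168, 0.5254], E[r] = 2.6602, γ^t·E[r] = 1.362000, running G = 8.632000
t=4: π = [0.2563, 0.2166, 0.5271], E[r] = 2.6641, γ^t·E[r] = 1.091200, running G = 9.723200
t=5: π = [0.2568, 0.2162, 0.5271], E[r] = 2.6620, γ^t·E[r] = 0.872280, running G = 10.595480
t=6: π = [0.2568, 0.2162, 0.5270], E[r] = 2.6621, γ^t·E[r] = 0.697860, running G = 11.293340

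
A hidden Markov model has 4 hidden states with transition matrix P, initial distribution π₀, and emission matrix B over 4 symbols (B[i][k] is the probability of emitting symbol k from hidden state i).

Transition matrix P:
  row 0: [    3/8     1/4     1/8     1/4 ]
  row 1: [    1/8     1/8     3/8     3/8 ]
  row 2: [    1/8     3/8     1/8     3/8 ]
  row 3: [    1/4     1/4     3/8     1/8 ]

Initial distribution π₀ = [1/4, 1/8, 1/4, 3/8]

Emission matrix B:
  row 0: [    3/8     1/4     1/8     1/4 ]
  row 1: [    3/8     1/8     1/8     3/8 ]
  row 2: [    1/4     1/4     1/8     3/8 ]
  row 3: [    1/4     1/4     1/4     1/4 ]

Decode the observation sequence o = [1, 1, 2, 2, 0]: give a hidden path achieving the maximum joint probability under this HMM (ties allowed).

path = [3, 2, 3, 2, 1]

t=0: δ = [6.250e-02, 1.562e-02, 6.250e-02, 9.375e-02]  (obs o_0=1)
t=1: δ = [5.859e-03, 2.930e-03, 8.789e-03, 5.859e-03]  ψ = [0, 2, 3, 2]  (obs o_1=1)
t=2: δ = [2.747e-04, 4.120e-04, 2.747e-04, 8.240e-04]  ψ = [0, 2, 3, 2]  (obs o_2=2)
t=3: δ = [2.575e-05, 2.575e-05, 3.862e-05, 3.862e-05]  ψ = [3, 3, 3, 1]  (obs o_3=2)
t=4: δ = [3.621e-06, 5.431e-06, 3.621e-06, 3.621e-06]  ψ = [0, 2, 3, 2]  (obs o_4=0)
backtrack: best end state = 1; path = [3, 2, 3, 2, 1]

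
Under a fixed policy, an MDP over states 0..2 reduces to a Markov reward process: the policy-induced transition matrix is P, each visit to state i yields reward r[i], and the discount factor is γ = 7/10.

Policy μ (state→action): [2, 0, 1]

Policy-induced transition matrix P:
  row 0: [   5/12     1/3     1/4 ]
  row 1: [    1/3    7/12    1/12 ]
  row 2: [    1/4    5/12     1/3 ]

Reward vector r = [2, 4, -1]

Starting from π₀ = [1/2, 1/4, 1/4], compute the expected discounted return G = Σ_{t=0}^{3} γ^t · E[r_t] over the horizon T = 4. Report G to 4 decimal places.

G = 5.1944

t=0: π = [0.5000, 0.2500, 0.2500], E[r] = 1.7500, γ^t·E[r] = 1.750000, running G = 1.750000
t=1: π = [0.3542, 0.4167, 0.2292], E[r] = 2.1458, γ^t·E[r] = 1.502083, running G = 3.252083
t=2: π = [0.3438, 0.4566, 0.1997], E[r] = 2.3142, γ^t·E[r] = 1.133976, running G = 4.386059
t=3: π = [0.3453, 0.4641, 0.1905], E[r] = 2.3566, γ^t·E[r] = 0.808323, running G = 5.194382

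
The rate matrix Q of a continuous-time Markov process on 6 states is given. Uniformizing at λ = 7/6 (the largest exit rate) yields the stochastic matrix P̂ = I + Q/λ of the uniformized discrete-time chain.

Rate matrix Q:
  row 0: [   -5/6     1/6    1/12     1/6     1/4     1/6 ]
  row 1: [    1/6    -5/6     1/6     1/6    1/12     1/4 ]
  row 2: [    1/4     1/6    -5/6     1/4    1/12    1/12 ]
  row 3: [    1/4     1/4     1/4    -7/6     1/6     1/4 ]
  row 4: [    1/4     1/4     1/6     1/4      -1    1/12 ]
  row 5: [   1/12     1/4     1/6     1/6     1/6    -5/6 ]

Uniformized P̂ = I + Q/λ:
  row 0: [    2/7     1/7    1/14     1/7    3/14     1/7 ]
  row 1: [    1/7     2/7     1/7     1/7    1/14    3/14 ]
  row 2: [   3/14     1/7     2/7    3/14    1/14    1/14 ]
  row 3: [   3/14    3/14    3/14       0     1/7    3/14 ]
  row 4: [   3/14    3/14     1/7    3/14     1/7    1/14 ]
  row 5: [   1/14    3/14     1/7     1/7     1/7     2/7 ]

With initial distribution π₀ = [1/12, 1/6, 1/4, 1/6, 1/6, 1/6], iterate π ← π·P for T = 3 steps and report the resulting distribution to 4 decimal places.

t=0: π = [0.0833, 0.1667, 0.2500, 0.1667, 0.1667, 0.1667]
t=1: π = [0.1845, 0.2024, 0.1845, 0.1488, 0.1190, 0.1607]
t=2: π = [0.1901, 0.2024, 0.1667, 0.1433, 0.1284, 0.1692]
t=3: π = [0.1892, 0.2033, 0.1633, 0.1435, 0.1301, 0.1706]

π = [0.1892, 0.2033, 0.1633, 0.1435, 0.1301, 0.1706]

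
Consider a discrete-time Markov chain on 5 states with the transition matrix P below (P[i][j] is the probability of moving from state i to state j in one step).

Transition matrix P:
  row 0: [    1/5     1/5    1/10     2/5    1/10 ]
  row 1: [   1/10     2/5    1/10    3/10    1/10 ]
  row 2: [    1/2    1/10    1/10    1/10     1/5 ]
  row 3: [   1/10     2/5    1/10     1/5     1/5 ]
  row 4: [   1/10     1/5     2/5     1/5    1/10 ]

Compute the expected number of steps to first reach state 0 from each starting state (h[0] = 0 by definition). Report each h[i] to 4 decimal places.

First-step conditioning: h[0] = 0; for i ≠ 0, h[i] = 1 + Σ_k P[i][k]·h[k].
  h[1] = 1 + 2/5·h[1] + 1/10·h[2] + 3/10·h[3] + 1/10·h[4]
  h[2] = 1 + 1/10·h[1] + 1/10·h[2] + 1/10·h[3] + 1/5·h[4]
  h[3] = 1 + 2/5·h[1] + 1/10·h[2] + 1/5·h[3] + 1/5·h[4]
  h[4] = 1 + 1/5·h[1] + 2/5·h[2] + 1/5·h[3] + 1/10·h[4]
Solving the 4×4 linear system over states ≠ 0 gives exactly h = [0, 722/113, 426/113, 714/113, 634/113] (h[0] = 0 is the target).

h = [0.0000, 6.3894, 3.7699, 6.3186, 5.6106]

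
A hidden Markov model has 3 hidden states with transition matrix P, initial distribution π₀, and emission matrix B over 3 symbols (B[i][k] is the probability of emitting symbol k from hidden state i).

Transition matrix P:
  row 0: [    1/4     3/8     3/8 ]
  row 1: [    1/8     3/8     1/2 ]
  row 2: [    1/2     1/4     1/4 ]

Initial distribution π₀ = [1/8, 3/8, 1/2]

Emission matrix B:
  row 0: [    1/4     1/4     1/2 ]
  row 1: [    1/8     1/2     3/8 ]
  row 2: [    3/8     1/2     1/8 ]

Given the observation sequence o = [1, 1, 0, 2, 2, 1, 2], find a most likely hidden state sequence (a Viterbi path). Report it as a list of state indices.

t=0: δ = [3.125e-02, 1.875e-01, 2.500e-01]  (obs o_0=1)
t=1: δ = [3.125e-02, 3.516e-02, 4.688e-02]  ψ = [2, 1, 1]  (obs o_1=1)
t=2: δ = [5.859e-03, 1.648e-03, 6.592e-03]  ψ = [2, 1, 1]  (obs o_2=0)
t=3: δ = [1.648e-03, 8.240e-04, 2.747e-04]  ψ = [2, 0, 0]  (obs o_3=2)
t=4: δ = [2.060e-04, 2.317e-04, 7.725e-05]  ψ = [0, 0, 0]  (obs o_4=2)
t=5: δ = [1.287e-05, 4.345e-05, 5.794e-05]  ψ = [0, 1, 1]  (obs o_5=1)
t=6: δ = [1.448e-05, 6.110e-06, 2.716e-06]  ψ = [2, 1, 1]  (obs o_6=2)
backtrack: best end state = 0; path = [1, 1, 2, 0, 1, 2, 0]

path = [1, 1, 2, 0, 1, 2, 0]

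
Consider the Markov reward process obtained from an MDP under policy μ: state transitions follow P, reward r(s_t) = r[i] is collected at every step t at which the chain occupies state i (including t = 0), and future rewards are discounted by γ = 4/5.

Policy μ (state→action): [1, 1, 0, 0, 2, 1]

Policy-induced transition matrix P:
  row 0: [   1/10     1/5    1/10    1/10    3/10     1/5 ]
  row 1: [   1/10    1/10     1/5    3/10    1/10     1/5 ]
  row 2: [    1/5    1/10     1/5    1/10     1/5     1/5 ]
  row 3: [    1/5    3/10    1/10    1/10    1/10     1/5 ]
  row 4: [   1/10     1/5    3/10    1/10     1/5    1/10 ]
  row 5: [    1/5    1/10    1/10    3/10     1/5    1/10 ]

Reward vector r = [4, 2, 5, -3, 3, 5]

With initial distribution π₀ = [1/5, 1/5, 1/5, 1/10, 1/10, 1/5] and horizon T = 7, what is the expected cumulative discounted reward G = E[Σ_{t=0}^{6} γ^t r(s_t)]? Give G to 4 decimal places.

t=0: π = [0.2000, 0.2000, 0.2000, 0.1000, 0.1000, 0.2000], E[r] = 3.2000, γ^t·E[r] = 3.200000, running G = 3.200000
t=1: π = [0.1500, 0.1500, 0.1600, 0.1800, 0.1900, 0.1700], E[r] = 2.5800, γ^t·E[r] = 2.064000, running G = 5.264000
t=2: π = [0.1510, 0.1700, 0.1690, 0.1640, 0.1820, 0.1640], E[r] = 2.6630, γ^t·E[r] = 1.704320, running G = 6.968320
t=3: π = [0.1497, 0.1661, 0.1703, 0.1668, 0.1817, 0.1654], E[r] = 2.6542, γ^t·E[r] = 1.358950, running G = 8.327270
t=4: π = [0.1503, 0.1665, 0.1700, 0.1663, 0.1817, 0.1653], E[r] = 2.6565, γ^t·E[r] = 1.088098, running G = 9.415369
t=5: π = [0.1502, 0.1665, 0.1700, 0.1664, 0.1817, 0.1653], E[r] = 2.6561, γ^t·E[r] = 0.870361, running G = 10.285729
t=6: π = [0.1502, 0.1665, 0.1700, 0.1664, 0.1817, 0.1653], E[r] = 2.6562, γ^t·E[r] = 0.696299, running G = 10.982029

G = 10.9820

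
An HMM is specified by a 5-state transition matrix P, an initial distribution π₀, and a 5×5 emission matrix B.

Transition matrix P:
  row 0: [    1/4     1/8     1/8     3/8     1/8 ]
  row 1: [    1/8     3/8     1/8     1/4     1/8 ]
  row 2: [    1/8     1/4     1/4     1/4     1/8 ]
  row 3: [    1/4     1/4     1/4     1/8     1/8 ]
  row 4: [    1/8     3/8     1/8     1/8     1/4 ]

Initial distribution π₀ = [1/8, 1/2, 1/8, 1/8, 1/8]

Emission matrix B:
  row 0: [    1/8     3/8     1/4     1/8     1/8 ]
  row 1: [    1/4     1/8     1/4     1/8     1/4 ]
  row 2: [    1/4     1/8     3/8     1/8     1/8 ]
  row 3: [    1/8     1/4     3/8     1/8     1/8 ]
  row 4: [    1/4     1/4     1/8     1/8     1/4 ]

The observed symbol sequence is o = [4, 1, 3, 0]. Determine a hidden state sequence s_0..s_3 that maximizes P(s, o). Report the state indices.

t=0: δ = [1.562e-02, 1.250e-01, 1.562e-02, 1.562e-02, 3.125e-02]  (obs o_0=4)
t=1: δ = [5.859e-03, 5.859e-03, 1.953e-03, 7.812e-03, 3.906e-03]  ψ = [1, 1, 1, 1, 1]  (obs o_1=1)
t=2: δ = [2.441e-04, 2.747e-04, 2.441e-04, 2.747e-04, 1.221e-04]  ψ = [3, 1, 3, 0, 3]  (obs o_2=3)
t=3: δ = [8.583e-06, 2.575e-05, 1.717e-05, 1.144e-05, 8.583e-06]  ψ = [3, 1, 3, 0, 1]  (obs o_3=0)
backtrack: best end state = 1; path = [1, 1, 1, 1]

path = [1, 1, 1, 1]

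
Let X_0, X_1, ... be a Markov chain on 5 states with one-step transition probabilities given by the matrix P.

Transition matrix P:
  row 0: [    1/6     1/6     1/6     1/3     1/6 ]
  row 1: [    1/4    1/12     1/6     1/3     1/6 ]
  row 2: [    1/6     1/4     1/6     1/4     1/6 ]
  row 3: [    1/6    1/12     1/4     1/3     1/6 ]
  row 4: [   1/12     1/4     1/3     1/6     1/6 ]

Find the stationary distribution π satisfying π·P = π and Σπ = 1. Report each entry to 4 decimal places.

π = [0.1662, 0.1614, 0.2184, 0.2874, 0.1667]

Balance equations π_j = Σ_i π_i·P[i][j]:
  π_0 = 1/6·π_0 + 1/4·π_1 + 1/6·π_2 + 1/6·π_3 + 1/12·π_4
  π_1 = 1/6·π_0 + 1/12·π_1 + 1/4·π_2 + 1/12·π_3 + 1/4·π_4
  π_2 = 1/6·π_0 + 1/6·π_1 + 1/6·π_2 + 1/4·π_3 + 1/3·π_4
  π_3 = 1/3·π_0 + 1/3·π_1 + 1/4·π_2 + 1/3·π_3 + 1/6·π_4
  normalize: π_0 + π_1 + π_2 + π_3 + π_4 = 1
Solving the linear system gives exactly π = [188/1131, 365/2262, 19/87, 25/87, 1/6].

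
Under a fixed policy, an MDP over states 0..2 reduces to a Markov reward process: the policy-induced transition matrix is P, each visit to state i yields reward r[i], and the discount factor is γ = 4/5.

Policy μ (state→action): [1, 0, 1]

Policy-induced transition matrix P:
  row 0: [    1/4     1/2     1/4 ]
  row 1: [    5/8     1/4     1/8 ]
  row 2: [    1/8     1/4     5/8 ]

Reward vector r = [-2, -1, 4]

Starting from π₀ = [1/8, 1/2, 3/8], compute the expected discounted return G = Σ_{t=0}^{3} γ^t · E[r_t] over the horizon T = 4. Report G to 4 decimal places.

t=0: π = [0.1250, 0.5000, 0.3750], E[r] = 0.7500, γ^t·E[r] = 0.750000, running G = 0.750000
t=1: π = [0.3906, 0.2813, 0.3281], E[r] = 0.2500, γ^t·E[r] = 0.200000, running G = 0.950000
t=2: π = [0.3145, 0.3477, 0.3379], E[r] = 0.3750, γ^t·E[r] = 0.240000, running G = 1.190000
t=3: π = [0.3381, 0.3286, 0.3333], E[r] = 0.3281, γ^t·E[r] = 0.168000, running G = 1.358000

G = 1.3580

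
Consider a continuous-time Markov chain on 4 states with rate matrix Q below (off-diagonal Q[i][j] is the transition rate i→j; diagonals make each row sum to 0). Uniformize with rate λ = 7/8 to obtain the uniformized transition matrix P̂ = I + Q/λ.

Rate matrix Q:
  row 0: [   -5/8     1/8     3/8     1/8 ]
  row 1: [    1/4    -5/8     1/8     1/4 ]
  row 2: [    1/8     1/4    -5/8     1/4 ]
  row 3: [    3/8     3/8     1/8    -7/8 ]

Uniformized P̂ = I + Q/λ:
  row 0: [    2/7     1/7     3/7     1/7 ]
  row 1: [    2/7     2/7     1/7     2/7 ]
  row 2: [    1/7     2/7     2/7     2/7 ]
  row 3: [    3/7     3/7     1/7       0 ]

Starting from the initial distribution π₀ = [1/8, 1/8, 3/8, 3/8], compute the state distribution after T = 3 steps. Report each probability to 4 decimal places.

π = [0.2773, 0.2748, 0.2584, 0.1895]

t=0: π = [0.1250, 0.1250, 0.3750, 0.3750]
t=1: π = [0.2857, 0.3214, 0.2321, 0.1607]
t=2: π = [0.2755, 0.2679, 0.2577, 0.1990]
t=3: π = [0.2773, 0.2748, 0.2584, 0.1895]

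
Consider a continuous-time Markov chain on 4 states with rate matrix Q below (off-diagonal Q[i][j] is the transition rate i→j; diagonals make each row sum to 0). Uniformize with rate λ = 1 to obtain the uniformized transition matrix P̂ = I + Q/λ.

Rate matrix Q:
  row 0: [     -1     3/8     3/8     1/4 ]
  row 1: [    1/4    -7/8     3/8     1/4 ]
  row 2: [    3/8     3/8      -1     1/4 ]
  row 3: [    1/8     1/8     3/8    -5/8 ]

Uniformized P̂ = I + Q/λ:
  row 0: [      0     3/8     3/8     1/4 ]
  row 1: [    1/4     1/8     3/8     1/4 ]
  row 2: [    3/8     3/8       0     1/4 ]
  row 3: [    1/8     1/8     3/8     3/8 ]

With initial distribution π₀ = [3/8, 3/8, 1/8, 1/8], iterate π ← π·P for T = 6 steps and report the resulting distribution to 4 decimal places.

π = [0.1991, 0.2429, 0.2723, 0.2857]

t=0: π = [0.3750, 0.3750, 0.1250, 0.1250]
t=1: π = [0.1563, 0.2500, 0.3281, 0.2656]
t=2: π = [0.2188, 0.2461, 0.2520, 0.2832]
t=3: π = [0.1914, 0.2427, 0.2805, 0.2854]
t=4: π = [0.2015, 0.2430, 0.2698, 0.2857]
t=5: π = [0.1976, 0.2428, 0.2738, 0.2857]
t=6: π = [0.1991, 0.2429, 0.2723, 0.2857]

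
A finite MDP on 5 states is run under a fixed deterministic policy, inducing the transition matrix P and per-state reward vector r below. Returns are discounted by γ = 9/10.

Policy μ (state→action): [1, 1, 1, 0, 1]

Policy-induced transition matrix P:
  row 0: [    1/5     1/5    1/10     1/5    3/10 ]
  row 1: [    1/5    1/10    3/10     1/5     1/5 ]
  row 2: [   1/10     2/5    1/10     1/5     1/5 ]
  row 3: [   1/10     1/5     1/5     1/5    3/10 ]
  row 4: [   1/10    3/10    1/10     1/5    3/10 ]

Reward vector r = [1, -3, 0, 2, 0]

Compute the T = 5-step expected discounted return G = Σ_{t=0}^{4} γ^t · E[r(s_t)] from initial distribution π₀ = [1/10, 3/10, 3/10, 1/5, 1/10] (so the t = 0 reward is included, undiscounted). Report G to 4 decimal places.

t=0: π = [0.1000, 0.3000, 0.3000, 0.2000, 0.1000], E[r] = -0.4000, γ^t·E[r] = -0.400000, running G = -0.400000
t=1: π = [0.1400, 0.2400, 0.1800, 0.2000, 0.2400], E[r] = -0.1800, γ^t·E[r] = -0.162000, running G = -0.562000
t=2: π = [0.1380, 0.2360, 0.1680, 0.2000, 0.2580], E[r] = -0.1700, γ^t·E[r] = -0.137700, running G = -0.699700
t=3: π = [0.1374, 0.2358, 0.1672, 0.2000, 0.2596], E[r] = -0.1700, γ^t·E[r] = -0.123930, running G = -0.823630
t=4: π = [0.1373, 0.2358, 0.1672, 0.2000, 0.2597], E[r] = -0.1701, γ^t·E[r] = -0.111629, running G = -0.935259

G = -0.9353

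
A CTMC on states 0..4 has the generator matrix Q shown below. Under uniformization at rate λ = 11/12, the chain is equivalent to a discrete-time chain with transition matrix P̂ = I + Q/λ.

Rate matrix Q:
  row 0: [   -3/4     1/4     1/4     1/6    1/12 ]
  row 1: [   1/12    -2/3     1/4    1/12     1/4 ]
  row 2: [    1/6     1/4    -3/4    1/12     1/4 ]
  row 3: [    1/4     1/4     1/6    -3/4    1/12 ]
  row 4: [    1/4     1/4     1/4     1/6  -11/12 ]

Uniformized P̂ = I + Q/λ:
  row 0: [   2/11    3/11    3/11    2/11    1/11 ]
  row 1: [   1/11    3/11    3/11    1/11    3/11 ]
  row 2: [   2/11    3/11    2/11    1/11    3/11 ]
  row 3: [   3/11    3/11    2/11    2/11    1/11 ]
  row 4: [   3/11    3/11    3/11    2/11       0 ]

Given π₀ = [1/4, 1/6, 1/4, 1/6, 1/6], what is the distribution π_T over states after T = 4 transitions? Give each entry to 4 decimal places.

t=0: π = [0.2500, 0.1667, 0.2500, 0.1667, 0.1667]
t=1: π = [0.1970, 0.2727, 0.2348, 0.1439, 0.1515]
t=2: π = [0.1839, 0.2727, 0.2383, 0.1357, 0.1694]
t=3: π = [0.1848, 0.2727, 0.2387, 0.1354, 0.1684]
t=4: π = [0.1846, 0.2727, 0.2387, 0.1353, 0.1686]

π = [0.1846, 0.2727, 0.2387, 0.1353, 0.1686]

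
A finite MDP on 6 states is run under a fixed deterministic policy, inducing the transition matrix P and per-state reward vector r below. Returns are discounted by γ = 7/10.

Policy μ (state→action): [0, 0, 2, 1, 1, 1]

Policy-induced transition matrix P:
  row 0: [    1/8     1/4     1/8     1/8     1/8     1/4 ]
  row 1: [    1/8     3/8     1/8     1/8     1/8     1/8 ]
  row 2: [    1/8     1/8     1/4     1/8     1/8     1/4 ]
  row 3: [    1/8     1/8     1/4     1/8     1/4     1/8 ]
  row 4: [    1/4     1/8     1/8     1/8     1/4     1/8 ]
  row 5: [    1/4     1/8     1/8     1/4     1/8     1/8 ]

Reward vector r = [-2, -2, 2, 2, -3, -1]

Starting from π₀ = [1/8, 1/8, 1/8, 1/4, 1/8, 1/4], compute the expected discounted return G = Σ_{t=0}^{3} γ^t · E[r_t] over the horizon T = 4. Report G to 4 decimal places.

G = -1.4976

t=0: π = [0.1250, 0.1250, 0.1250, 0.2500, 0.1250, 0.2500], E[r] = -0.3750, γ^t·E[r] = -0.375000, running G = -0.375000
t=1: π = [0.1719, 0.1719, 0.1719, 0.1563, 0.1719, 0.1563], E[r] = -0.7031, γ^t·E[r] = -0.492188, running G = -0.867188
t=2: π = [0.1660, 0.1895, 0.1660, 0.1445, 0.1660, 0.1680], E[r] = -0.7559, γ^t·E[r] = -0.370371, running G = -1.237559
t=3: π = [0.1667, 0.1931, 0.1638, 0.1460, 0.1638, 0.1665], E[r] = -0.7581, γ^t·E[r] = -0.260013, running G = -1.497572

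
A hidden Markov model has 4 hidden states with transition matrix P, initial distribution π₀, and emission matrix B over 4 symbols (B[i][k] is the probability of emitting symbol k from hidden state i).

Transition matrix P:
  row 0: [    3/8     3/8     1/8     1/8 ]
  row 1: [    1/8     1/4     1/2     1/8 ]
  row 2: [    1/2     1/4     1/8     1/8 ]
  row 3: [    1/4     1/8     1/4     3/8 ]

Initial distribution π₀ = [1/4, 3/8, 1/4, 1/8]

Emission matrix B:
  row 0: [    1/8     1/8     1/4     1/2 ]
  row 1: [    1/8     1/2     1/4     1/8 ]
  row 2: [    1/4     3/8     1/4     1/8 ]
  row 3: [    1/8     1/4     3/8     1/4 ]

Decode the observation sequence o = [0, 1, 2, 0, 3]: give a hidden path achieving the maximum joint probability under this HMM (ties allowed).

t=0: δ = [3.125e-02, 4.688e-02, 6.250e-02, 1.562e-02]  (obs o_0=0)
t=1: δ = [3.906e-03, 7.812e-03, 8.789e-03, 1.953e-03]  ψ = [2, 2, 1, 2]  (obs o_1=1)
t=2: δ = [1.099e-03, 5.493e-04, 9.766e-04, 4.120e-04]  ψ = [2, 2, 1, 2]  (obs o_2=2)
t=3: δ = [6.104e-05, 5.150e-05, 6.866e-05, 1.931e-05]  ψ = [2, 0, 1, 3]  (obs o_3=0)
t=4: δ = [1.717e-05, 2.861e-06, 3.219e-06, 2.146e-06]  ψ = [2, 0, 1, 2]  (obs o_4=3)
backtrack: best end state = 0; path = [1, 2, 1, 2, 0]

path = [1, 2, 1, 2, 0]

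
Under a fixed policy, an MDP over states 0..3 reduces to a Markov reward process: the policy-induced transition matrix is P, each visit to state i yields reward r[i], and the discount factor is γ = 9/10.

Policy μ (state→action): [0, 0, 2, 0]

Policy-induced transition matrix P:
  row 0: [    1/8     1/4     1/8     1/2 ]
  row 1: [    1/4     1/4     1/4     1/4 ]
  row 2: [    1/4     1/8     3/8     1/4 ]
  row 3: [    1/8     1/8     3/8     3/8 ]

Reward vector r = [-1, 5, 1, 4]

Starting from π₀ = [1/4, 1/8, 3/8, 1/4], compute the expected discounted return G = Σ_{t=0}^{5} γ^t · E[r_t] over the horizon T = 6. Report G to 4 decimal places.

t=0: π = [0.2500, 0.1250, 0.3750, 0.2500], E[r] = 1.7500, γ^t·E[r] = 1.750000, running G = 1.750000
t=1: π = [0.1875, 0.1719, 0.2969, 0.3438], E[r] = 2.3438, γ^t·E[r] = 2.109375, running G = 3.859375
t=2: π = [0.1836, 0.1699, 0.3066, 0.3398], E[r] = 2.3320, γ^t·E[r] = 1.888945, running G = 5.748320
t=3: π = [0.1846, 0.1692, 0.3079, 0.3384], E[r] = 2.3228, γ^t·E[r] = 1.693288, running G = 7.441608
t=4: π = [0.1846, 0.1692, 0.3077, 0.3384], E[r] = 2.3229, γ^t·E[r] = 1.524079, running G = 8.965687
t=5: π = [0.1846, 0.1692, 0.3077, 0.3385], E[r] = 2.3231, γ^t·E[r] = 1.371757, running G = 10.337444

G = 10.3374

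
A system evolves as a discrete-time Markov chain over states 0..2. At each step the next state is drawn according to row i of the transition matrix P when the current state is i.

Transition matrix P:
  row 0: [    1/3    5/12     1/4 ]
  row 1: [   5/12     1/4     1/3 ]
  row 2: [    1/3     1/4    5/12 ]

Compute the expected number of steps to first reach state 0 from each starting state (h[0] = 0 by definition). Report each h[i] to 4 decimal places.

First-step conditioning: h[0] = 0; for i ≠ 0, h[i] = 1 + Σ_k P[i][k]·h[k].
  h[1] = 1 + 1/4·h[1] + 1/3·h[2]
  h[2] = 1 + 1/4·h[1] + 5/12·h[2]
Solving the 2×2 linear system over states ≠ 0 gives exactly h = [0, 44/17, 48/17] (h[0] = 0 is the target).

h = [0.0000, 2.5882, 2.8235]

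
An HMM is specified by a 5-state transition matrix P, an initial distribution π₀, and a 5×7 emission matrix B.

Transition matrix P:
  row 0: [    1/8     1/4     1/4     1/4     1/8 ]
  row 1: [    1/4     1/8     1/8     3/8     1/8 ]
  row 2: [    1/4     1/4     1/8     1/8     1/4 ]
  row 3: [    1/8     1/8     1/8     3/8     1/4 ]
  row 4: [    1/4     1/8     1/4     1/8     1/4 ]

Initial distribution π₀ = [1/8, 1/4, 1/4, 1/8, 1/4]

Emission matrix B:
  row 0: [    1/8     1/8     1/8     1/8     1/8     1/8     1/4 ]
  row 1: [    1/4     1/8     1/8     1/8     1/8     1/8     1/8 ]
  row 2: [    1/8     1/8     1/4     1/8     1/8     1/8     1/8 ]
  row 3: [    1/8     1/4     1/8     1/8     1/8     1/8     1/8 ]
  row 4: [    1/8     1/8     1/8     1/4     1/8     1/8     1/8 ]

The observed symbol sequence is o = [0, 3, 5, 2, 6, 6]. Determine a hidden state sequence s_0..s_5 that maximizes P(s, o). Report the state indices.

path = [1, 3, 3, 3, 3, 3]

t=0: δ = [1.562e-02, 6.250e-02, 3.125e-02, 1.562e-02, 3.125e-02]  (obs o_0=0)
t=1: δ = [1.953e-03, 9.766e-04, 9.766e-04, 2.930e-03, 1.953e-03]  ψ = [1, 1, 1, 1, 1]  (obs o_1=3)
t=2: δ = [6.104e-05, 6.104e-05, 6.104e-05, 1.373e-04, 9.155e-05]  ψ = [4, 0, 0, 3, 3]  (obs o_2=5)
t=3: δ = [2.861e-06, 2.146e-06, 5.722e-06, 6.437e-06, 4.292e-06]  ψ = [4, 3, 4, 3, 3]  (obs o_3=2)
t=4: δ = [3.576e-07, 1.788e-07, 1.341e-07, 3.017e-07, 2.012e-07]  ψ = [2, 2, 4, 3, 3]  (obs o_4=6)
t=5: δ = [1.257e-08, 1.118e-08, 1.118e-08, 1.414e-08, 9.430e-09]  ψ = [4, 0, 0, 3, 3]  (obs o_5=6)
backtrack: best end state = 3; path = [1, 3, 3, 3, 3, 3]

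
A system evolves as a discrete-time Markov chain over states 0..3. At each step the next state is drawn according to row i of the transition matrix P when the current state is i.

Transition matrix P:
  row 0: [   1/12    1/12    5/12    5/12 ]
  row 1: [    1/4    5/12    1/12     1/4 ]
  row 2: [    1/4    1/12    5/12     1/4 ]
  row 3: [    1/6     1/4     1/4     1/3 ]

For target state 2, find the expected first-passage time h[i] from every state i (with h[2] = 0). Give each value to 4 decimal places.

h = [3.4839, 5.0323, 0.0000, 4.2581]

First-step conditioning: h[2] = 0; for i ≠ 2, h[i] = 1 + Σ_k P[i][k]·h[k].
  h[0] = 1 + 1/12·h[0] + 1/12·h[1] + 5/12·h[3]
  h[1] = 1 + 1/4·h[0] + 5/12·h[1] + 1/4·h[3]
  h[3] = 1 + 1/6·h[0] + 1/4·h[1] + 1/3·h[3]
Solving the 3×3 linear system over states ≠ 2 gives exactly h = [108/31, 156/31, 0, 132/31] (h[2] = 0 is the target).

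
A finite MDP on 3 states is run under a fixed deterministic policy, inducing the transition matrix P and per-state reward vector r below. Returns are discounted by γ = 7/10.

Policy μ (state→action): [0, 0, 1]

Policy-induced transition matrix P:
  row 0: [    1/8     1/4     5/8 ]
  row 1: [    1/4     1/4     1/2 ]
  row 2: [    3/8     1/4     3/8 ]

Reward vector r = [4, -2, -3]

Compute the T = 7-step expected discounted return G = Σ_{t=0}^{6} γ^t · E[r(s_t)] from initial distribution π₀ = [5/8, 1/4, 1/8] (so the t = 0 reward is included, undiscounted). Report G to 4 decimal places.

t=0: π = [0.6250, 0.2500, 0.1250], E[r] = 1.6250, γ^t·E[r] = 1.625000, running G = 1.625000
t=1: π = [0.1875, 0.2500, 0.5625], E[r] = -1.4375, γ^t·E[r] = -1.006250, running G = 0.618750
t=2: π = [0.2969, 0.2500, 0.4531], E[r] = -0.6719, γ^t·E[r] = -0.329219, running G = 0.289531
t=3: π = [0.2695, 0.2500, 0.4805], E[r] = -0.8633, γ^t·E[r] = -0.296105, running G = -0.006574
t=4: π = [0.2764, 0.2500, 0.4736], E[r] = -0.8154, γ^t·E[r] = -0.195785, running G = -0.202359
t=5: π = [0.2747, 0.2500, 0.4753], E[r] = -0.8274, γ^t·E[r] = -0.139060, running G = -0.341419
t=6: π = [0.2751, 0.2500, 0.4749], E[r] = -0.8244, γ^t·E[r] = -0.096990, running G = -0.438409

G = -0.4384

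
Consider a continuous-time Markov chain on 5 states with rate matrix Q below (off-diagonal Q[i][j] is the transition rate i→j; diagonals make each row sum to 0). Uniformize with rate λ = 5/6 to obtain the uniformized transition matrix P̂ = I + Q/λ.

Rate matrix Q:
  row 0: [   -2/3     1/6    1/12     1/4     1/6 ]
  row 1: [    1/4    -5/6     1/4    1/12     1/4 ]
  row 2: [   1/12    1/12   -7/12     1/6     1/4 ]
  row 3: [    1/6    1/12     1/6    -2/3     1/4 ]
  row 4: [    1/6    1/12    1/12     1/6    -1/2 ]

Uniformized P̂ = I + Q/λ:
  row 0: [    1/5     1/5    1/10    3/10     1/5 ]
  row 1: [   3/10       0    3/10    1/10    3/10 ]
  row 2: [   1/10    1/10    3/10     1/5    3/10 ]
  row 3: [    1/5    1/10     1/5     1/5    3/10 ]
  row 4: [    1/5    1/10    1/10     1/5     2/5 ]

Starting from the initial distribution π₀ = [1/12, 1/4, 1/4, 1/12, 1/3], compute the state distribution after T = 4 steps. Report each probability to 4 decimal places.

t=0: π = [0.0833, 0.2500, 0.2500, 0.0833, 0.3333]
t=1: π = [0.2000, 0.0833, 0.2083, 0.1833, 0.3250]
t=2: π = [0.1875, 0.1117, 0.1767, 0.2117, 0.3125]
t=3: π = [0.1935, 0.1076, 0.1788, 0.2076, 0.3125]
t=4: π = [0.1929, 0.1086, 0.1780, 0.2086, 0.3119]

π = [0.1929, 0.1086, 0.1780, 0.2086, 0.3119]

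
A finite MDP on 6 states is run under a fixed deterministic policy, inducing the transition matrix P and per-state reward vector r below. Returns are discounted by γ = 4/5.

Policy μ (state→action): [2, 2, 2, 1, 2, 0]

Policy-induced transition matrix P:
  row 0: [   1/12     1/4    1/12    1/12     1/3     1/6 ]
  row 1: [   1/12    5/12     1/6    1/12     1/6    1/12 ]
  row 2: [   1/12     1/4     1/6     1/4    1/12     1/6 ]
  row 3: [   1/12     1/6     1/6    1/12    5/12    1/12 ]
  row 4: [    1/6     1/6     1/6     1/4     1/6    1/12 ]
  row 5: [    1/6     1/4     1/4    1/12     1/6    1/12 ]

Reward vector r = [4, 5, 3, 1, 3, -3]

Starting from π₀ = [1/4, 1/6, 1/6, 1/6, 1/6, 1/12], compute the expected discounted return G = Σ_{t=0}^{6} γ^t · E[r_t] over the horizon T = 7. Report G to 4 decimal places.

t=0: π = [0.2500, 0.1667, 0.1667, 0.1667, 0.1667, 0.0833], E[r] = 2.7500, γ^t·E[r] = 2.750000, running G = 2.750000
t=1: π = [0.1042, 0.2500, 0.1528, 0.1389, 0.2361, 0.1181], E[r] = 2.6181, γ^t·E[r] = 2.094444, running G = 4.844444
t=2: π = [0.1128, 0.2604, 0.1678, 0.1481, 0.2060, 0.1047], E[r] = 2.7089, γ^t·E[r] = 1.733704, running G = 6.578148
t=3: π = [0.1092, 0.2639, 0.1660, 0.1456, 0.2085, 0.1067], E[r] = 2.7054, γ^t·E[r] = 1.385160, running G = 7.963309
t=4: π = [0.1096, 0.2645, 0.1665, 0.1458, 0.2074, 0.1063], E[r] = 2.7094, γ^t·E[r] = 1.109779, running G = 9.073088
t=5: π = [0.1095, 0.2646, 0.1664, 0.1457, 0.2075, 0.1063], E[r] = 2.7094, γ^t·E[r] = 0.887827, running G = 9.960915
t=6: π = [0.1095, 0.2647, 0.1664, 0.1456, 0.2075, 0.1063], E[r] = 2.7096, γ^t·E[r] = 0.710309, running G = 10.671224

G = 10.6712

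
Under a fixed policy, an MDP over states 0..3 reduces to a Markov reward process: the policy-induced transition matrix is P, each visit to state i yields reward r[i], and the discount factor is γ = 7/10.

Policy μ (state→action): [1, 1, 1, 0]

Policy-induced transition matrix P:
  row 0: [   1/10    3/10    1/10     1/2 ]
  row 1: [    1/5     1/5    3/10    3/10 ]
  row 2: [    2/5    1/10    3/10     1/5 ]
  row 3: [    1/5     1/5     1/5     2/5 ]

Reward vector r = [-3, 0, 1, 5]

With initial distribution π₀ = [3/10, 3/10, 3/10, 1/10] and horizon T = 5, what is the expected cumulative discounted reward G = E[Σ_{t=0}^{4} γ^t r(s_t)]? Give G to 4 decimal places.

G = 2.2074

t=0: π = [0.3000, 0.3000, 0.3000, 0.1000], E[r] = -0.1000, γ^t·E[r] = -0.100000, running G = -0.100000
t=1: π = [0.2300, 0.2000, 0.2300, 0.3400], E[r] = 1.2400, γ^t·E[r] = 0.868000, running G = 0.768000
t=2: π = [0.2230, 0.2000, 0.2200, 0.3570], E[r] = 1.3360, γ^t·E[r] = 0.654640, running G = 1.422640
t=3: π = [0.2217, 0.2003, 0.2197, 0.3583], E[r] = 1.3461, γ^t·E[r] = 0.461712, running G = 1.884352
t=4: π = [0.2218, 0.2002, 0.2198, 0.3582], E[r] = 1.3455, γ^t·E[r] = 0.323059, running G = 2.207412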